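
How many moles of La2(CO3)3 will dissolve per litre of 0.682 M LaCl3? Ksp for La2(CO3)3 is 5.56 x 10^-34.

3.54 × 10^-12 M

La2(CO3)3(s) ⇌ 2 La^3+(aq) + 3 CO3^2-(aq)
Ksp = [La^3+]^2[CO3^2-]^3
Let s = moles of La2(CO3)3 that dissolve per litre. [La^3+] = 0.682 + 2s ≈ 0.682, [CO3^2-] = 3s (Ksp is small, so little additional dissolves).
Ksp ≈ (0.682)^2 × (3s)^3
s = 3.54 × 10^-12 M
Check: 2s = 7.1 × 10^-12 ≪ 0.682, so the approximation is valid.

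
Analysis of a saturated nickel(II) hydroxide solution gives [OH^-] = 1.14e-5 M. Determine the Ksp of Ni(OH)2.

Ksp = 7.41 × 10^-16

Ni(OH)2(s) <=> Ni^2+(aq) + 2 OH^-(aq)
Stoichiometry gives [Ni^2+] = (1/2)[OH^-] = 5.700 × 10^-6 M.
Ksp = [Ni^2+][OH^-]^2
Ksp = 5.700 × 10^-6 × (1.14 × 10^-5)^2 = 7.41 × 10^-16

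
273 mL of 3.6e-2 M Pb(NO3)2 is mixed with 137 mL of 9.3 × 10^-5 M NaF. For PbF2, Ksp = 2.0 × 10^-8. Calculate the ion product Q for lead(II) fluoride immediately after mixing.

Total volume = 273 + 137 = 410 mL.
[Pb^2+] = 3.6 × 10^-2 × (273/410) = 2.40 x 10^-2 M
[F^-] = 9.3 × 10^-5 × (137/410) = 3.11 × 10^-5 M
PbF2(s) ⇌ Pb^2+ + 2 F^-, so Q = [Pb^2+][F^-]^2
Q = (2.40 × 10^-2)(3.11 × 10^-5)^2 = 2.3 × 10^-11
Q < Ksp, so no precipitate of PbF2 forms.

Q = 2.3e-11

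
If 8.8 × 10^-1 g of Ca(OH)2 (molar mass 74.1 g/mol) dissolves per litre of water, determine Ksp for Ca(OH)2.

Ksp = 6.7 x 10^-6

Molar solubility s = (8.8 x 10^-1 g/L) / (74.1 g/mol) = 1.19 × 10^-2 M.
Ca(OH)2(s) <=> Ca^2+ + 2 OH^-
If s mol/L of Ca(OH)2 dissolves, [Ca^2+] = s and [OH^-] = 2s.
Ksp = [Ca^2+][OH^-]^2
So Ksp = s × (2s)^2 = 4s^3
With s = 1.19 × 10^-2: Ksp = 6.7 x 10^-6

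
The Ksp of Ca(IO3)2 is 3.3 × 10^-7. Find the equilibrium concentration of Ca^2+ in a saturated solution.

Ca(IO3)2(s) ⇌ Ca^2+ + 2 IO3^-
Ksp = [Ca^2+][IO3^-]^2
Let s = molar solubility. Then [Ca^2+] = s and [IO3^-] = 2s.
So Ksp = s × (2s)^2 = 4s^3
s = (3.3 × 10^-7 / 4)^(1/3) = 4.35 × 10^-3 M
[Ca^2+] = s = 4.4 x 10^-3 M

[Ca^2+] ≈ 4.4e-3 M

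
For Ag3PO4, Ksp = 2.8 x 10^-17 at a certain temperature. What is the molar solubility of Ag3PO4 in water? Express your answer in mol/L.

Ag3PO4(s) ⇌ 3 Ag^+ + PO4^3-
Ksp = [Ag^+]^3[PO4^3-]
Let s = molar solubility. Then [Ag^+] = 3s and [PO4^3-] = s.
So Ksp = (3s)^3 × s = 27s^4
s^4 = 2.8 x 10^-17 / 27, so s = 3.2 × 10^-5 M

s ≈ 3.2e-5 M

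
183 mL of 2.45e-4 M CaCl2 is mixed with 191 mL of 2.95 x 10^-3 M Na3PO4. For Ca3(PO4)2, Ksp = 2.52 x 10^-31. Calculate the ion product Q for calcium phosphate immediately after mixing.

3.91 × 10^-18

Total volume = 183 + 191 = 374 mL.
[Ca^2+] = 2.45 × 10^-4 × (183/374) = 1.199 x 10^-4 M
[PO4^3-] = 2.95 × 10^-3 × (191/374) = 1.507 × 10^-3 M
Ca3(PO4)2(s) <=> 3 Ca^2+(aq) + 2 PO4^3-(aq), so Q = [Ca^2+]^3[PO4^3-]^2
Q = (1.199 × 10^-4)^3(1.507 × 10^-3)^2 = 3.91 × 10^-18
Q > Ksp, so Ca3(PO4)2 will precipitate.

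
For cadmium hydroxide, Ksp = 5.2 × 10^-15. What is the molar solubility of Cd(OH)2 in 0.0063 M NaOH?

Cd(OH)2(s) ⇌ Cd^2+ + 2 OH^-
Ksp = [Cd^2+][OH^-]^2
Let s = moles of Cd(OH)2 that dissolve per litre. [Cd^2+] = s, [OH^-] = 0.0063 + 2s ≈ 0.0063 (since OH^- from NaOH dominates).
Ksp ≈ s × (0.0063)^2
s = 1.3 × 10^-10 M
Check: 2s = 2.6 × 10^-10 ≪ 0.0063, so the approximation is valid.

s = 1.3e-10 M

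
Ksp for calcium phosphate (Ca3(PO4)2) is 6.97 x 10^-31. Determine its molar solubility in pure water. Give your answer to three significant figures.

3.65 × 10^-7 M

Ca3(PO4)2(s) ⇌ 3 Ca^2+(aq) + 2 PO4^3-(aq)
Ksp = [Ca^2+]^3[PO4^3-]^2
With molar solubility s: [Ca^2+] = 3s, [PO4^3-] = 2s.
Ksp = (3s)^3(2s)^2 = 108s^5
Solving, s = (6.97 x 10^-31/108)^(1/5) = 3.65 × 10^-7 M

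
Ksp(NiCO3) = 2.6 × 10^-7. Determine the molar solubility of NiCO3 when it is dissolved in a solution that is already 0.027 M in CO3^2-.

NiCO3(s) ⇌ Ni^2+(aq) + CO3^2-(aq)
Ksp = [Ni^2+][CO3^2-]
If s mol/L dissolves here, [Ni^2+] = s, [CO3^2-] = 0.027 + s ≈ 0.027 (Ksp is small, so little additional dissolves).
Ksp ≈ s × 0.027
s = 9.6 × 10^-6 M
Check: s = 9.6 × 10^-6 ≪ 0.027, so the approximation is valid.

s ≈ 9.6 × 10^-6 M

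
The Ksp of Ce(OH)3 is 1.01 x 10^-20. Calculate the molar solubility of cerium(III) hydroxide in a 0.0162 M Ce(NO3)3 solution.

Ce(OH)3(s) <=> Ce^3+(aq) + 3 OH^-(aq)
Ksp = [Ce^3+][OH^-]^3
Let s be the molar solubility in this solution. [Ce^3+] = 0.0162 + s ≈ 0.0162, [OH^-] = 3s (common-ion effect: Ce^3+ is already 0.0162 M).
Ksp ≈ 0.0162 × (3s)^3
s = 2.85 x 10^-7 M
Check: s = 2.8 × 10^-7 ≪ 0.0162, so the approximation is valid.

s = 2.85e-7 M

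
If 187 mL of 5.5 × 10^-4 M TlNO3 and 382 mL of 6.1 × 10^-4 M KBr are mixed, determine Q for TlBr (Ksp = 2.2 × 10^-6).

Total volume = 187 + 382 = 569 mL.
[Tl^+] = 5.5 × 10^-4 × (187/569) = 1.81 × 10^-4 M
[Br^-] = 6.1 x 10^-4 × (382/569) = 4.10 × 10^-4 M
TlBr(s) ⇌ Tl^+(aq) + Br^-(aq), so Q = [Tl^+][Br^-]
Q = (1.81 x 10^-4)(4.10 × 10^-4) = 7.4 × 10^-8
Q < Ksp, so no precipitate of TlBr forms.

Q = 7.4 x 10^-8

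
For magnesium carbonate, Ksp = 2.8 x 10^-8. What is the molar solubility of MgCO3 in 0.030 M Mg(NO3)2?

MgCO3(s) ⇌ Mg^2+(aq) + CO3^2-(aq)
Ksp = [Mg^2+][CO3^2-]
Let s = moles of MgCO3 that dissolve per litre. [Mg^2+] = 0.030 + s ≈ 0.030, [CO3^2-] = s (Ksp is small, so little additional dissolves).
Ksp ≈ 0.030 × s
s = 9.3 x 10^-7 M
Check: s = 9.3 × 10^-7 ≪ 0.030, so the approximation is valid.

s = 9.3 × 10^-7 M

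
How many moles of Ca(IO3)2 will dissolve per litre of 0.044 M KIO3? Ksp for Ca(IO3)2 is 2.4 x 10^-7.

Ca(IO3)2(s) ⇌ Ca^2+(aq) + 2 IO3^-(aq)
Ksp = [Ca^2+][IO3^-]^2
Let s = moles of Ca(IO3)2 that dissolve per litre. [Ca^2+] = s, [IO3^-] = 0.044 + 2s ≈ 0.044 (common-ion effect: IO3^- is already 0.044 M).
Ksp ≈ s × (0.044)^2
s = 1.2 × 10^-4 M
Check: 2s = 2.5 x 10^-4 ≪ 0.044, so the approximation is valid.

s ≈ 1.2e-4 M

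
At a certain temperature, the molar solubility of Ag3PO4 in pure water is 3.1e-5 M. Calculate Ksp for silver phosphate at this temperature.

2.5 × 10^-17

Ag3PO4(s) ⇌ 3 Ag^+(aq) + PO4^3-(aq)
If s mol/L of Ag3PO4 dissolves, [Ag^+] = 3s and [PO4^3-] = s.
Ksp = [Ag^+]^3[PO4^3-]
Ksp = (3s)^3s = 27s^4
Ksp = 27 × (3.1 × 10^-5)^4 = 2.5 × 10^-17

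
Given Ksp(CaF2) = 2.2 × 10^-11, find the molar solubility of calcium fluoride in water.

1.8e-4 M

CaF2(s) <=> Ca^2+ + 2 F^-
Ksp = [Ca^2+][F^-]^2
Let s = molar solubility. Then [Ca^2+] = s and [F^-] = 2s.
Substituting: Ksp = s(2s)^2 = 4s^3
s^3 = 2.2 × 10^-11 / 4, so s = 1.8 × 10^-4 M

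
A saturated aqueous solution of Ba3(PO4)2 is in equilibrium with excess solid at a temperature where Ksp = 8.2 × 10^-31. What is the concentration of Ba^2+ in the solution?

[Ba^2+] = 1.1 × 10^-6 M

Ba3(PO4)2(s) ⇌ 3 Ba^2+ + 2 PO4^3-
Ksp = [Ba^2+]^3[PO4^3-]^2
Let s = molar solubility. Then [Ba^2+] = 3s and [PO4^3-] = 2s.
So Ksp = (3s)^3 × (2s)^2 = 108s^5
Solving, s = (8.2 × 10^-31/108)^(1/5) = 3.77 x 10^-7 M
[Ba^2+] = 3s = 1.1 × 10^-6 M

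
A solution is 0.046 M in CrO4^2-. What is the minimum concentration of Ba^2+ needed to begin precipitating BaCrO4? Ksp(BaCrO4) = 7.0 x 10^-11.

BaCrO4(s) ⇌ Ba^2+ + CrO4^2-
Ksp = [Ba^2+][CrO4^2-]
Precipitation begins when Q = Ksp. With [CrO4^2-] = 0.046 M:
7.0 x 10^-11 = (0.046) × [Ba^2+]
[Ba^2+] = (7.0 x 10^-11 / 4.6 x 10^-2) = 1.5 × 10^-9 M

1.5e-9 M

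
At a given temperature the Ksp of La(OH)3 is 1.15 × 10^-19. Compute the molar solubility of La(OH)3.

La(OH)3(s) <=> La^3+(aq) + 3 OH^-(aq)
Ksp = [La^3+][OH^-]^3
For each mole of La(OH)3 that dissolves: [La^3+] = s, [OH^-] = 3s.
So Ksp = s × (3s)^3 = 27s^4
s = (1.15 × 10^-19 / 27)^(1/4) = 8.08 × 10^-6 M

s ≈ 8.08 x 10^-6 M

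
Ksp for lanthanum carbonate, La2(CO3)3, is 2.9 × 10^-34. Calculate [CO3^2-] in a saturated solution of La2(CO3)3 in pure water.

La2(CO3)3(s) <=> 2 La^3+ + 3 CO3^2-
Ksp = [La^3+]^2[CO3^2-]^3
For each mole of La2(CO3)3 that dissolves: [La^3+] = 2s, [CO3^2-] = 3s.
Ksp = (2s)^2(3s)^3 = 108s^5
s = (2.9 × 10^-34 / 108)^(1/5) = 7.69 × 10^-8 M
[CO3^2-] = 3s = 2.3 × 10^-7 M

[CO3^2-] = 2.3 × 10^-7 M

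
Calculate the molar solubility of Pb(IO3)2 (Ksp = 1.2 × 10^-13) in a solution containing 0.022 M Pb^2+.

Pb(IO3)2(s) ⇌ Pb^2+ + 2 IO3^-
Ksp = [Pb^2+][IO3^-]^2
Let s be the molar solubility in this solution. [Pb^2+] = 0.022 + s ≈ 0.022, [IO3^-] = 2s (Ksp is small, so little additional dissolves).
Ksp ≈ 0.022 × (2s)^2
s = 1.2 x 10^-6 M
Check: s = 1.2 x 10^-6 ≪ 0.022, so the approximation is valid.

s = 1.2e-6 M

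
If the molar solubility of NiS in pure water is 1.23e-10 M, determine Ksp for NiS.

1.51 x 10^-20

NiS(s) <=> Ni^2+ + S^2-
For each mole of NiS that dissolves: [Ni^2+] = s, [S^2-] = s.
Ksp = [Ni^2+][S^2-]
Ksp = (s)(s) = s^2
With s = 1.23 × 10^-10: Ksp = 1.51 x 10^-20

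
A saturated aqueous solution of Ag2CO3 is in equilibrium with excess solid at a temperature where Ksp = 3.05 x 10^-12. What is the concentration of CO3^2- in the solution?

[CO3^2-] ≈ 9.14 × 10^-5 M

Ag2CO3(s) ⇌ 2 Ag^+(aq) + CO3^2-(aq)
Ksp = [Ag^+]^2[CO3^2-]
With molar solubility s: [Ag^+] = 2s, [CO3^2-] = s.
So Ksp = (2s)^2 × s = 4s^3
s = (3.05 x 10^-12 / 4)^(1/3) = 9.136 × 10^-5 M
[CO3^2-] = s = 9.14 × 10^-5 M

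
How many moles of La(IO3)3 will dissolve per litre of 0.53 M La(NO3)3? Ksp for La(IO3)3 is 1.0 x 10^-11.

s = 8.9 × 10^-5 M

La(IO3)3(s) ⇌ La^3+ + 3 IO3^-
Ksp = [La^3+][IO3^-]^3
If s mol/L dissolves here, [La^3+] = 0.53 + s ≈ 0.53, [IO3^-] = 3s (common-ion effect: La^3+ is already 0.53 M).
Ksp ≈ 0.53 × (3s)^3
s = 8.9 x 10^-5 M
Check: s = 8.9 × 10^-5 ≪ 0.53, so the approximation is valid.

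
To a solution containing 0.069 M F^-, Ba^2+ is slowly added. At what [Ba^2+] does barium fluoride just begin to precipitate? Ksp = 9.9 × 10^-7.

BaF2(s) ⇌ Ba^2+(aq) + 2 F^-(aq)
Ksp = [Ba^2+][F^-]^2
Precipitation begins when Q = Ksp. With [F^-] = 0.069 M:
9.9 × 10^-7 = (0.069)^2 × [Ba^2+]
[Ba^2+] = (9.9 × 10^-7 / 4.76 x 10^-3) = 2.1 x 10^-4 M

2.1 × 10^-4 M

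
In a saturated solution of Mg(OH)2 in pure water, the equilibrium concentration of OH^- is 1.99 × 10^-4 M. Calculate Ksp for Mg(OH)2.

Ksp ≈ 3.94e-12

Mg(OH)2(s) <=> Mg^2+ + 2 OH^-
Stoichiometry gives [Mg^2+] = (1/2)[OH^-] = 9.950 × 10^-5 M.
Ksp = [Mg^2+][OH^-]^2
Ksp = 9.950 × 10^-5 × (1.99 × 10^-4)^2 = 3.94 × 10^-12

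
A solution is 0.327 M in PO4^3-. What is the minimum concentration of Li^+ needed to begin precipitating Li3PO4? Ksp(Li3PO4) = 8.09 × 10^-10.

1.35 × 10^-3 M

Li3PO4(s) <=> 3 Li^+(aq) + PO4^3-(aq)
Ksp = [Li^+]^3[PO4^3-]
Precipitation begins when Q = Ksp. With [PO4^3-] = 0.327 M:
8.09 × 10^-10 = (0.327) × [Li^+]^3
[Li^+] = (8.09 × 10^-10 / 3.27 × 10^-1)^(1/3) = 1.35 x 10^-3 M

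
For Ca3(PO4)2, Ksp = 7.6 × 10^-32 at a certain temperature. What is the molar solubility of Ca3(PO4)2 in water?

s ≈ 2.3 × 10^-7 M

Ca3(PO4)2(s) ⇌ 3 Ca^2+ + 2 PO4^3-
Ksp = [Ca^2+]^3[PO4^3-]^2
Let s = molar solubility. Then [Ca^2+] = 3s and [PO4^3-] = 2s.
Ksp = (3s)^3(2s)^2 = 108s^5
s^5 = 7.6 × 10^-32 / 108, so s = 2.3 × 10^-7 M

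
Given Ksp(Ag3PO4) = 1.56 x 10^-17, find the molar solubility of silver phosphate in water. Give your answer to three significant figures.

s = 2.76 x 10^-5 M

Ag3PO4(s) <=> 3 Ag^+(aq) + PO4^3-(aq)
Ksp = [Ag^+]^3[PO4^3-]
With molar solubility s: [Ag^+] = 3s, [PO4^3-] = s.
Ksp = (3s)^3s = 27s^4
s^4 = 1.56 x 10^-17 / 27, so s = 2.76 x 10^-5 M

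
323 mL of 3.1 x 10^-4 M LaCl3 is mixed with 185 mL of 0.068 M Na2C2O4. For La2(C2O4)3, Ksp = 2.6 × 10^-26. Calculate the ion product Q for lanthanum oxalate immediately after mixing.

Q ≈ 5.9 x 10^-13

Total volume = 323 + 185 = 508 mL.
[La^3+] = 3.1 x 10^-4 × (323/508) = 1.97 x 10^-4 M
[C2O4^2-] = 6.8 x 10^-2 × (185/508) = 2.48 × 10^-2 M
La2(C2O4)3(s) ⇌ 2 La^3+ + 3 C2O4^2-, so Q = [La^3+]^2[C2O4^2-]^3
Q = (1.97 × 10^-4)^2(2.48 × 10^-2)^3 = 5.9 x 10^-13
Q > Ksp, so La2(C2O4)3 will precipitate.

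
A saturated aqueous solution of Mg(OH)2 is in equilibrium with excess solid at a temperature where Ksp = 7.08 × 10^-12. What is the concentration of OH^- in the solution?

Mg(OH)2(s) ⇌ Mg^2+(aq) + 2 OH^-(aq)
Ksp = [Mg^2+][OH^-]^2
With molar solubility s: [Mg^2+] = s, [OH^-] = 2s.
Ksp = s(2s)^2 = 4s^3
s^3 = 7.08 × 10^-12 / 4, so s = 1.210 × 10^-4 M
[OH^-] = 2s = 2.42 × 10^-4 M

[OH^-] = 2.42 × 10^-4 M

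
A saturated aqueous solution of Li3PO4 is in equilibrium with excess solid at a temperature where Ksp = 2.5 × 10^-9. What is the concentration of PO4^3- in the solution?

[PO4^3-] = 3.1 × 10^-3 M

Li3PO4(s) ⇌ 3 Li^+(aq) + PO4^3-(aq)
Ksp = [Li^+]^3[PO4^3-]
Let s = molar solubility. Then [Li^+] = 3s and [PO4^3-] = s.
Ksp = (3s)^3s = 27s^4
Solving, s = (2.5 × 10^-9/27)^(1/4) = 3.10 × 10^-3 M
[PO4^3-] = s = 3.1 × 10^-3 M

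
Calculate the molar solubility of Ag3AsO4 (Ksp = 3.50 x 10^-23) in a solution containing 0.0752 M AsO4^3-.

2.58 × 10^-8 M

Ag3AsO4(s) ⇌ 3 Ag^+(aq) + AsO4^3-(aq)
Ksp = [Ag^+]^3[AsO4^3-]
Let s be the molar solubility in this solution. [Ag^+] = 3s, [AsO4^3-] = 0.0752 + s ≈ 0.0752 (common-ion effect: AsO4^3- is already 0.0752 M).
Ksp ≈ (3s)^3 × 0.0752
s = 2.58 × 10^-8 M
Check: s = 2.6 × 10^-8 ≪ 0.0752, so the approximation is valid.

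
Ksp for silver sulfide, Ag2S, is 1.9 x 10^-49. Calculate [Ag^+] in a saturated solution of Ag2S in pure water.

Ag2S(s) ⇌ 2 Ag^+(aq) + S^2-(aq)
Ksp = [Ag^+]^2[S^2-]
If s mol/L of Ag2S dissolves, [Ag^+] = 2s and [S^2-] = s.
Ksp = (2s)^2s = 4s^3
s = (1.9 x 10^-49 / 4)^(1/3) = 3.62 × 10^-17 M
[Ag^+] = 2s = 7.2 × 10^-17 M

7.2e-17 M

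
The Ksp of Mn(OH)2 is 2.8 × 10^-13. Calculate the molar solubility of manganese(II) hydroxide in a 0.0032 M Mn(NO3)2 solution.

Mn(OH)2(s) <=> Mn^2+ + 2 OH^-
Ksp = [Mn^2+][OH^-]^2
Let s = moles of Mn(OH)2 that dissolve per litre. [Mn^2+] = 0.0032 + s ≈ 0.0032, [OH^-] = 2s (since Mn^2+ from Mn(NO3)2 dominates).
Ksp ≈ 0.0032 × (2s)^2
s = 4.7 x 10^-6 M
Check: s = 4.7 × 10^-6 ≪ 0.0032, so the approximation is valid.

s = 4.7 x 10^-6 M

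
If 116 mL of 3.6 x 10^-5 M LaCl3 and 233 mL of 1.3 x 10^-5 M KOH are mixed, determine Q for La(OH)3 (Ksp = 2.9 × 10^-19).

Q ≈ 7.8 × 10^-21

Total volume = 116 + 233 = 349 mL.
[La^3+] = 3.6 × 10^-5 × (116/349) = 1.20 × 10^-5 M
[OH^-] = 1.3 × 10^-5 × (233/349) = 8.68 × 10^-6 M
La(OH)3(s) ⇌ La^3+(aq) + 3 OH^-(aq), so Q = [La^3+][OH^-]^3
Q = (1.20 x 10^-5)(8.68 × 10^-6)^3 = 7.8 × 10^-21
Q < Ksp, so no precipitate of La(OH)3 forms.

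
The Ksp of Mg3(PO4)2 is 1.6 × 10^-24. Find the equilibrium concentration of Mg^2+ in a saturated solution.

[Mg^2+] = 2.0e-5 M

Mg3(PO4)2(s) <=> 3 Mg^2+ + 2 PO4^3-
Ksp = [Mg^2+]^3[PO4^3-]^2
With molar solubility s: [Mg^2+] = 3s, [PO4^3-] = 2s.
Ksp = (3s)^3(2s)^2 = 108s^5
Solving, s = (1.6 × 10^-24/108)^(1/5) = 6.83 × 10^-6 M
[Mg^2+] = 3s = 2.0 × 10^-5 M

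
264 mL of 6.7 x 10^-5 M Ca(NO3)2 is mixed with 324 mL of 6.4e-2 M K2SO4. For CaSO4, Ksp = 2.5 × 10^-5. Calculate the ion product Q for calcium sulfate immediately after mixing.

Q = 1.1 x 10^-6

Total volume = 264 + 324 = 588 mL.
[Ca^2+] = 6.7 × 10^-5 × (264/588) = 3.01 × 10^-5 M
[SO4^2-] = 6.4 x 10^-2 × (324/588) = 3.53 × 10^-2 M
CaSO4(s) ⇌ Ca^2+ + SO4^2-, so Q = [Ca^2+][SO4^2-]
Q = (3.01 × 10^-5)(3.53 × 10^-2) = 1.1 x 10^-6
Q < Ksp, so no precipitate of CaSO4 forms.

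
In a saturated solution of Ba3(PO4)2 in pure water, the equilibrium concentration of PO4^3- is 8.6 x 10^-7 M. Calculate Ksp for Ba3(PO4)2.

1.6 x 10^-30

Ba3(PO4)2(s) ⇌ 3 Ba^2+(aq) + 2 PO4^3-(aq)
Stoichiometry gives [Ba^2+] = (3/2)[PO4^3-] = 1.29 × 10^-6 M.
Ksp = [Ba^2+]^3[PO4^3-]^2
Ksp = (1.29 x 10^-6)^3 × (8.6 × 10^-7)^2 = 1.6 x 10^-30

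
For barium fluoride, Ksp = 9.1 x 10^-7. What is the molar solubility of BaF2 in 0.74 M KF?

s ≈ 1.7e-6 M

BaF2(s) ⇌ Ba^2+(aq) + 2 F^-(aq)
Ksp = [Ba^2+][F^-]^2
Let s be the molar solubility in this solution. [Ba^2+] = s, [F^-] = 0.74 + 2s ≈ 0.74 (since F^- from KF dominates).
Ksp ≈ s × (0.74)^2
s = 1.7 x 10^-6 M
Check: 2s = 3.3 × 10^-6 ≪ 0.74, so the approximation is valid.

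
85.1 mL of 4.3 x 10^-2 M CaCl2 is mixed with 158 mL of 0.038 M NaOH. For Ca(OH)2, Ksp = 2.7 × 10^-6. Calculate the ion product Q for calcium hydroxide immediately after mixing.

Total volume = 85.1 + 158 = 243.1 mL.
[Ca^2+] = 4.3 × 10^-2 × (85.1/243.1) = 1.51 × 10^-2 M
[OH^-] = 3.8 × 10^-2 × (158/243.1) = 2.47 x 10^-2 M
Ca(OH)2(s) <=> Ca^2+(aq) + 2 OH^-(aq), so Q = [Ca^2+][OH^-]^2
Q = (1.51 x 10^-2)(2.47 × 10^-2)^2 = 9.2 × 10^-6
Q > Ksp, so Ca(OH)2 will precipitate.

Q = 9.2e-6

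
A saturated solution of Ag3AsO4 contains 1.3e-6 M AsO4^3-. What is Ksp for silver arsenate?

Ksp = 7.7 × 10^-23

Ag3AsO4(s) <=> 3 Ag^+(aq) + AsO4^3-(aq)
Stoichiometry gives [Ag^+] = (3/1)[AsO4^3-] = 3.90 x 10^-6 M.
Ksp = [Ag^+]^3[AsO4^3-]
Ksp = (3.90 x 10^-6)^3 × 1.3 × 10^-6 = 7.7 × 10^-23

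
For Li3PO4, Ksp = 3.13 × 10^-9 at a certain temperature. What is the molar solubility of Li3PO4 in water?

s ≈ 3.28 × 10^-3 M

Li3PO4(s) ⇌ 3 Li^+(aq) + PO4^3-(aq)
Ksp = [Li^+]^3[PO4^3-]
With molar solubility s: [Li^+] = 3s, [PO4^3-] = s.
Ksp = (3s)^3s = 27s^4
Solving, s = (3.13 × 10^-9/27)^(1/4) = 3.28 x 10^-3 M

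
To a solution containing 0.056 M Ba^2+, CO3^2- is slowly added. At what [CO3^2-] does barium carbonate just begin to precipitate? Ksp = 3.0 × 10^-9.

[CO3^2-] = 5.4e-8 M

BaCO3(s) <=> Ba^2+ + CO3^2-
Ksp = [Ba^2+][CO3^2-]
Precipitation begins when Q = Ksp. With [Ba^2+] = 0.056 M:
3.0 × 10^-9 = (0.056) × [CO3^2-]
[CO3^2-] = (3.0 × 10^-9 / 5.6 × 10^-2) = 5.4 × 10^-8 M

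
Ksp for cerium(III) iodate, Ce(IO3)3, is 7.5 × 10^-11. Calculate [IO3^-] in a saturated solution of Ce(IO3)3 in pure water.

3.9e-3 M

Ce(IO3)3(s) ⇌ Ce^3+(aq) + 3 IO3^-(aq)
Ksp = [Ce^3+][IO3^-]^3
For each mole of Ce(IO3)3 that dissolves: [Ce^3+] = s, [IO3^-] = 3s.
Substituting: Ksp = s(3s)^3 = 27s^4
Solving, s = (7.5 × 10^-11/27)^(1/4) = 1.29 x 10^-3 M
[IO3^-] = 3s = 3.9 × 10^-3 M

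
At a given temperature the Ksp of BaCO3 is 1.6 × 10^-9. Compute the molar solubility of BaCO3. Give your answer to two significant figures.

BaCO3(s) ⇌ Ba^2+(aq) + CO3^2-(aq)
Ksp = [Ba^2+][CO3^2-]
Let s = molar solubility. Then [Ba^2+] = s and [CO3^2-] = s.
Ksp = s × s = s^2
s = (1.6 × 10^-9)^(1/2) = 4.0 x 10^-5 M

s ≈ 4.0 × 10^-5 M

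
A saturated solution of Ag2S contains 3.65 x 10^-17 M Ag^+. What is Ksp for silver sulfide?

Ksp = 2.43 x 10^-50

Ag2S(s) <=> 2 Ag^+(aq) + S^2-(aq)
Stoichiometry gives [S^2-] = (1/2)[Ag^+] = 1.825 x 10^-17 M.
Ksp = [Ag^+]^2[S^2-]
Ksp = (3.65 x 10^-17)^2 × 1.825 × 10^-17 = 2.43 x 10^-50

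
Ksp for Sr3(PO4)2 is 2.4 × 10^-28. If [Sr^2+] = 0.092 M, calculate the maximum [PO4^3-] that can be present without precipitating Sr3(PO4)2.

[PO4^3-] ≈ 5.6e-13 M

Sr3(PO4)2(s) ⇌ 3 Sr^2+(aq) + 2 PO4^3-(aq)
Ksp = [Sr^2+]^3[PO4^3-]^2
Precipitation begins when Q = Ksp. With [Sr^2+] = 0.092 M:
2.4 × 10^-28 = (0.092)^3 × [PO4^3-]^2
[PO4^3-] = (2.4 × 10^-28 / 7.79 x 10^-4)^(1/2) = 5.6 × 10^-13 M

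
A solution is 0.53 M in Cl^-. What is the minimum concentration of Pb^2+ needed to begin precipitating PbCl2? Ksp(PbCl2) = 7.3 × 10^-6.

PbCl2(s) <=> Pb^2+(aq) + 2 Cl^-(aq)
Ksp = [Pb^2+][Cl^-]^2
Precipitation begins when Q = Ksp. With [Cl^-] = 0.53 M:
7.3 × 10^-6 = (0.53)^2 × [Pb^2+]
[Pb^2+] = (7.3 × 10^-6 / 2.81 x 10^-1) = 2.6 × 10^-5 M

[Pb^2+] = 2.6 × 10^-5 M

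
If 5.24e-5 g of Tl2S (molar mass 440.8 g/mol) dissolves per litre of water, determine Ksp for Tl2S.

Molar solubility s = (5.24 × 10^-5 g/L) / (440.8 g/mol) = 1.189 × 10^-7 M.
Tl2S(s) <=> 2 Tl^+(aq) + S^2-(aq)
For each mole of Tl2S that dissolves: [Tl^+] = 2s, [S^2-] = s.
Ksp = [Tl^+]^2[S^2-]
Substituting: Ksp = (2s)^2s = 4s^3
Ksp = 4 × (1.189 x 10^-7)^3 = 6.72 × 10^-21

6.72 × 10^-21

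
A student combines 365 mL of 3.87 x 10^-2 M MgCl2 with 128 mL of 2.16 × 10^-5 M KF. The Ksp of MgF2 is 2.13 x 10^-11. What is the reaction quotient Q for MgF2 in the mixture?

9.01 x 10^-13

Total volume = 365 + 128 = 493 mL.
[Mg^2+] = 3.87 × 10^-2 × (365/493) = 2.865 × 10^-2 M
[F^-] = 2.16 × 10^-5 × (128/493) = 5.608 x 10^-6 M
MgF2(s) ⇌ Mg^2+ + 2 F^-, so Q = [Mg^2+][F^-]^2
Q = (2.865 x 10^-2)(5.608 × 10^-6)^2 = 9.01 x 10^-13
Q < Ksp, so no precipitate of MgF2 forms.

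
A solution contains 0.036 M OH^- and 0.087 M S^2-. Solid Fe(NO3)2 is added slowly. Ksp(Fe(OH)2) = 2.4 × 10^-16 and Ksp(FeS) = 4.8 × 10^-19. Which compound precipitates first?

Each salt begins to precipitate when Q = Ksp, i.e. when [Fe^2+] reaches its threshold.
For Fe(OH)2: 2.4 × 10^-16 = (0.036)^2 × [Fe^2+]  ⇒  [Fe^2+] = 1.9 x 10^-13 M.
For FeS: 4.8 × 10^-19 = 0.087 × [Fe^2+]  ⇒  [Fe^2+] = 5.5 × 10^-18 M.
The salt with the lower threshold [Fe^2+] precipitates first: FeS.

FeS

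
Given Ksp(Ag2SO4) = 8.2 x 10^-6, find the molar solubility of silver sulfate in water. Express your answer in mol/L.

1.3 x 10^-2 M

Ag2SO4(s) ⇌ 2 Ag^+ + SO4^2-
Ksp = [Ag^+]^2[SO4^2-]
With molar solubility s: [Ag^+] = 2s, [SO4^2-] = s.
Ksp = (2s)^2s = 4s^3
Solving, s = (8.2 x 10^-6/4)^(1/3) = 1.3 x 10^-2 M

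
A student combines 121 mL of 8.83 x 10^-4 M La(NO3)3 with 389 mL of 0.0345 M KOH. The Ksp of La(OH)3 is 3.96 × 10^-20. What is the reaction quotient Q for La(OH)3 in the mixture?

Total volume = 121 + 389 = 510 mL.
[La^3+] = 8.83 × 10^-4 × (121/510) = 2.095 × 10^-4 M
[OH^-] = 3.45 x 10^-2 × (389/510) = 2.631 × 10^-2 M
La(OH)3(s) ⇌ La^3+(aq) + 3 OH^-(aq), so Q = [La^3+][OH^-]^3
Q = (2.095 × 10^-4)(2.631 x 10^-2)^3 = 3.82 × 10^-9
Q > Ksp, so La(OH)3 will precipitate.

3.82 × 10^-9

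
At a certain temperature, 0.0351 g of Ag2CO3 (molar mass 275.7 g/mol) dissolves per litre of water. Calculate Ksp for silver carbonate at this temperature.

8.25 x 10^-12

Molar solubility s = (3.51 × 10^-2 g/L) / (275.7 g/mol) = 1.273 x 10^-4 M.
Ag2CO3(s) <=> 2 Ag^+ + CO3^2-
With molar solubility s: [Ag^+] = 2s, [CO3^2-] = s.
Ksp = [Ag^+]^2[CO3^2-]
So Ksp = (2s)^2 × s = 4s^3
Ksp = 4 × (1.273 x 10^-4)^3 = 8.25 × 10^-12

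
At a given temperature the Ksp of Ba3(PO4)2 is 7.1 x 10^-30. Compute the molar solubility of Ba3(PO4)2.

Ba3(PO4)2(s) <=> 3 Ba^2+(aq) + 2 PO4^3-(aq)
Ksp = [Ba^2+]^3[PO4^3-]^2
If s mol/L of Ba3(PO4)2 dissolves, [Ba^2+] = 3s and [PO4^3-] = 2s.
Ksp = (3s)^3(2s)^2 = 108s^5
Solving, s = (7.1 x 10^-30/108)^(1/5) = 5.8 × 10^-7 M

5.8e-7 M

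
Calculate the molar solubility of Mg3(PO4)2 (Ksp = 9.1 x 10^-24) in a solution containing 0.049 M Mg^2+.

Mg3(PO4)2(s) ⇌ 3 Mg^2+(aq) + 2 PO4^3-(aq)
Ksp = [Mg^2+]^3[PO4^3-]^2
If s mol/L dissolves here, [Mg^2+] = 0.049 + 3s ≈ 0.049, [PO4^3-] = 2s (since the Mg^2+ already present dominates).
Ksp ≈ (0.049)^3 × (2s)^2
s = 1.4 × 10^-10 M
Check: 3s = 4.2 × 10^-10 ≪ 0.049, so the approximation is valid.

s = 1.4 x 10^-10 M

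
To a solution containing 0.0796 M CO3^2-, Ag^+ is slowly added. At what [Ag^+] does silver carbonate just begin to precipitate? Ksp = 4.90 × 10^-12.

[Ag^+] = 7.85 x 10^-6 M

Ag2CO3(s) ⇌ 2 Ag^+(aq) + CO3^2-(aq)
Ksp = [Ag^+]^2[CO3^2-]
Precipitation begins when Q = Ksp. With [CO3^2-] = 0.0796 M:
4.90 × 10^-12 = (0.0796) × [Ag^+]^2
[Ag^+] = (4.90 × 10^-12 / 7.96 × 10^-2)^(1/2) = 7.85 x 10^-6 M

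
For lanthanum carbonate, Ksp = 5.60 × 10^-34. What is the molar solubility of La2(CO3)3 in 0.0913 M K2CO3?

La2(CO3)3(s) <=> 2 La^3+(aq) + 3 CO3^2-(aq)
Ksp = [La^3+]^2[CO3^2-]^3
If s mol/L dissolves here, [La^3+] = 2s, [CO3^2-] = 0.0913 + 3s ≈ 0.0913 (Ksp is small, so little additional dissolves).
Ksp ≈ (2s)^2 × (0.0913)^3
s = 4.29 x 10^-16 M
Check: 3s = 1.3 x 10^-15 ≪ 0.0913, so the approximation is valid.

s = 4.29 × 10^-16 M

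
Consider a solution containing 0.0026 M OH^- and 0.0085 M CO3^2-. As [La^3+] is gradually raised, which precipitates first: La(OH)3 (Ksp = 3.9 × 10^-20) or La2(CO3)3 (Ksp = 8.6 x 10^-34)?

Each salt begins to precipitate when Q = Ksp, i.e. when [La^3+] reaches its threshold.
For La(OH)3: 3.9 × 10^-20 = (0.0026)^3 × [La^3+]  ⇒  [La^3+] = 2.2 × 10^-12 M.
For La2(CO3)3: 8.6 x 10^-34 = (0.0085)^3 × [La^3+]^2  ⇒  [La^3+] = 3.7 × 10^-14 M.
The salt with the lower threshold [La^3+] precipitates first: La2(CO3)3.

La2(CO3)3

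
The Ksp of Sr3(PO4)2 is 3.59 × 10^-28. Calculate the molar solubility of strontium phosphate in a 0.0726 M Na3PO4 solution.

Sr3(PO4)2(s) <=> 3 Sr^2+ + 2 PO4^3-
Ksp = [Sr^2+]^3[PO4^3-]^2
Let s = moles of Sr3(PO4)2 that dissolve per litre. [Sr^2+] = 3s, [PO4^3-] = 0.0726 + 2s ≈ 0.0726 (Ksp is small, so little additional dissolves).
Ksp ≈ (3s)^3 × (0.0726)^2
s = 1.36 × 10^-9 M
Check: 2s = 2.7 × 10^-9 ≪ 0.0726, so the approximation is valid.

1.36e-9 M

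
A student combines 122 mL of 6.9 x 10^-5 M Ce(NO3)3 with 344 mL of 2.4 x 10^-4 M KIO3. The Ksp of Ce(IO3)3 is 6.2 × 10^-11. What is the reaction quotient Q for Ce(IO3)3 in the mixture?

Total volume = 122 + 344 = 466 mL.
[Ce^3+] = 6.9 × 10^-5 × (122/466) = 1.81 × 10^-5 M
[IO3^-] = 2.4 × 10^-4 × (344/466) = 1.77 × 10^-4 M
Ce(IO3)3(s) <=> Ce^3+(aq) + 3 IO3^-(aq), so Q = [Ce^3+][IO3^-]^3
Q = (1.81 x 10^-5)(1.77 × 10^-4)^3 = 1.0 × 10^-16
Q < Ksp, so no precipitate of Ce(IO3)3 forms.

1.0 x 10^-16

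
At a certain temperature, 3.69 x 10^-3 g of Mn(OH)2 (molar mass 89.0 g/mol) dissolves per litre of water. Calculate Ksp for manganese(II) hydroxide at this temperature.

2.85 x 10^-13

Molar solubility s = (3.69 × 10^-3 g/L) / (89.0 g/mol) = 4.146 × 10^-5 M.
Mn(OH)2(s) ⇌ Mn^2+ + 2 OH^-
For each mole of Mn(OH)2 that dissolves: [Mn^2+] = s, [OH^-] = 2s.
Ksp = [Mn^2+][OH^-]^2
So Ksp = s × (2s)^2 = 4s^3
Ksp = 4 × (4.146 × 10^-5)^3 = 2.85 x 10^-13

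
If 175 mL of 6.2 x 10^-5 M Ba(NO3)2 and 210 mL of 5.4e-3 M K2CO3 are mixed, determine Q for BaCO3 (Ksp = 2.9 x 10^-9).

Q = 8.3e-8

Total volume = 175 + 210 = 385 mL.
[Ba^2+] = 6.2 x 10^-5 × (175/385) = 2.82 × 10^-5 M
[CO3^2-] = 5.4 × 10^-3 × (210/385) = 2.95 × 10^-3 M
BaCO3(s) ⇌ Ba^2+(aq) + CO3^2-(aq), so Q = [Ba^2+][CO3^2-]
Q = (2.82 × 10^-5)(2.95 × 10^-3) = 8.3 × 10^-8
Q > Ksp, so BaCO3 will precipitate.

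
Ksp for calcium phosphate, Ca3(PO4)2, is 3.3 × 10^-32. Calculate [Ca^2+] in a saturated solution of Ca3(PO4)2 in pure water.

Ca3(PO4)2(s) ⇌ 3 Ca^2+(aq) + 2 PO4^3-(aq)
Ksp = [Ca^2+]^3[PO4^3-]^2
With molar solubility s: [Ca^2+] = 3s, [PO4^3-] = 2s.
Ksp = (3s)^3(2s)^2 = 108s^5
s^5 = 3.3 × 10^-32 / 108, so s = 1.98 × 10^-7 M
[Ca^2+] = 3s = 5.9 × 10^-7 M

[Ca^2+] ≈ 5.9e-7 M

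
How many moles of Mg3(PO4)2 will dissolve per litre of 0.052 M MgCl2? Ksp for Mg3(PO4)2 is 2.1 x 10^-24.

s ≈ 6.1 x 10^-11 M

Mg3(PO4)2(s) ⇌ 3 Mg^2+(aq) + 2 PO4^3-(aq)
Ksp = [Mg^2+]^3[PO4^3-]^2
Let s be the molar solubility in this solution. [Mg^2+] = 0.052 + 3s ≈ 0.052, [PO4^3-] = 2s (since Mg^2+ from MgCl2 dominates).
Ksp ≈ (0.052)^3 × (2s)^2
s = 6.1 x 10^-11 M
Check: 3s = 1.8 × 10^-10 ≪ 0.052, so the approximation is valid.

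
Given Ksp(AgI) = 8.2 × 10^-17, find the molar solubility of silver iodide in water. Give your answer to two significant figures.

s = 9.1 × 10^-9 M

AgI(s) ⇌ Ag^+ + I^-
Ksp = [Ag^+][I^-]
For each mole of AgI that dissolves: [Ag^+] = s, [I^-] = s.
Ksp = (s)(s) = s^2
s = √(8.2 × 10^-17) = 9.1 × 10^-9 M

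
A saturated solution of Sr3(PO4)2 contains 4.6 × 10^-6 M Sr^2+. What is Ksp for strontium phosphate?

Sr3(PO4)2(s) ⇌ 3 Sr^2+ + 2 PO4^3-
Stoichiometry gives [PO4^3-] = (2/3)[Sr^2+] = 3.07 × 10^-6 M.
Ksp = [Sr^2+]^3[PO4^3-]^2
Ksp = (4.6 x 10^-6)^3 × (3.07 × 10^-6)^2 = 9.2 × 10^-28

Ksp ≈ 9.2 × 10^-28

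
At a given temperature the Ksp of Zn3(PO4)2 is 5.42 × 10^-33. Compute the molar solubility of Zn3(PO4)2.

1.38 × 10^-7 M

Zn3(PO4)2(s) <=> 3 Zn^2+ + 2 PO4^3-
Ksp = [Zn^2+]^3[PO4^3-]^2
With molar solubility s: [Zn^2+] = 3s, [PO4^3-] = 2s.
Substituting: Ksp = (3s)^3(2s)^2 = 108s^5
s = (5.42 × 10^-33 / 108)^(1/5) = 1.38 x 10^-7 M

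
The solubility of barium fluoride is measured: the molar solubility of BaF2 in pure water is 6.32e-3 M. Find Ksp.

Ksp = 1.01 × 10^-6

BaF2(s) <=> Ba^2+ + 2 F^-
If s mol/L of BaF2 dissolves, [Ba^2+] = s and [F^-] = 2s.
Ksp = [Ba^2+][F^-]^2
Substituting: Ksp = s(2s)^2 = 4s^3
Ksp = 4 × (6.32 × 10^-3)^3 = 1.01 × 10^-6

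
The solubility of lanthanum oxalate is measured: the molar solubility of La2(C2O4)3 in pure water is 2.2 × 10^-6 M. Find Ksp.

La2(C2O4)3(s) ⇌ 2 La^3+ + 3 C2O4^2-
Let s = molar solubility. Then [La^3+] = 2s and [C2O4^2-] = 3s.
Ksp = [La^3+]^2[C2O4^2-]^3
Substituting: Ksp = (2s)^2(3s)^3 = 108s^5
With s = 2.2 × 10^-6: Ksp = 5.6 × 10^-27

Ksp ≈ 5.6 × 10^-27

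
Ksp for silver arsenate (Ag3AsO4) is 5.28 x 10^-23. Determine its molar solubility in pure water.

1.18 × 10^-6 M

Ag3AsO4(s) ⇌ 3 Ag^+(aq) + AsO4^3-(aq)
Ksp = [Ag^+]^3[AsO4^3-]
If s mol/L of Ag3AsO4 dissolves, [Ag^+] = 3s and [AsO4^3-] = s.
So Ksp = (3s)^3 × s = 27s^4
Solving, s = (5.28 x 10^-23/27)^(1/4) = 1.18 × 10^-6 M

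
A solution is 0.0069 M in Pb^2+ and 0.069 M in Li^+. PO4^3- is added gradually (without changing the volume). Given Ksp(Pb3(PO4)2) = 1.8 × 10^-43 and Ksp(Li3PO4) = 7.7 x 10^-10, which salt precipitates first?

Pb3(PO4)2

Precipitation of each salt starts when its ion product equals its Ksp.
For Pb3(PO4)2: 1.8 × 10^-43 = (0.0069)^3 × [PO4^3-]^2  ⇒  [PO4^3-] = 7.4 × 10^-19 M.
For Li3PO4: 7.7 x 10^-10 = (0.069)^3 × [PO4^3-]  ⇒  [PO4^3-] = 2.3 x 10^-6 M.
The salt with the lower threshold [PO4^3-] precipitates first: Pb3(PO4)2.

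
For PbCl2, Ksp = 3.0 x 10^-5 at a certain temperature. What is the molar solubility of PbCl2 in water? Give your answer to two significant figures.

PbCl2(s) ⇌ Pb^2+ + 2 Cl^-
Ksp = [Pb^2+][Cl^-]^2
With molar solubility s: [Pb^2+] = s, [Cl^-] = 2s.
Ksp = s(2s)^2 = 4s^3
s^3 = 3.0 x 10^-5 / 4, so s = 2.0 x 10^-2 M

s = 0.020 M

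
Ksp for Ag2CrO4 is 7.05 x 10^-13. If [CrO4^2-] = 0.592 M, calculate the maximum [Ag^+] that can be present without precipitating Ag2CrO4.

Ag2CrO4(s) ⇌ 2 Ag^+(aq) + CrO4^2-(aq)
Ksp = [Ag^+]^2[CrO4^2-]
Precipitation begins when Q = Ksp. With [CrO4^2-] = 0.592 M:
7.05 x 10^-13 = (0.592) × [Ag^+]^2
[Ag^+] = (7.05 x 10^-13 / 5.92 × 10^-1)^(1/2) = 1.09 × 10^-6 M

[Ag^+] ≈ 1.09e-6 M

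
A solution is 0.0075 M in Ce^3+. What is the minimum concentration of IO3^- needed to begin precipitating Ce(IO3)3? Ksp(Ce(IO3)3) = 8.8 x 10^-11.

Ce(IO3)3(s) ⇌ Ce^3+(aq) + 3 IO3^-(aq)
Ksp = [Ce^3+][IO3^-]^3
Precipitation begins when Q = Ksp. With [Ce^3+] = 0.0075 M:
8.8 x 10^-11 = (0.0075) × [IO3^-]^3
[IO3^-] = (8.8 x 10^-11 / 7.5 x 10^-3)^(1/3) = 2.3 × 10^-3 M

2.3e-3 M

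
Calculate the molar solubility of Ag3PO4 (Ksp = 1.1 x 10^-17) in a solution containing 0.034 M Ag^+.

s ≈ 2.8e-13 M

Ag3PO4(s) ⇌ 3 Ag^+ + PO4^3-
Ksp = [Ag^+]^3[PO4^3-]
Let s be the molar solubility in this solution. [Ag^+] = 0.034 + 3s ≈ 0.034, [PO4^3-] = s (since the Ag^+ already present dominates).
Ksp ≈ (0.034)^3 × s
s = 2.8 x 10^-13 M
Check: 3s = 8.4 × 10^-13 ≪ 0.034, so the approximation is valid.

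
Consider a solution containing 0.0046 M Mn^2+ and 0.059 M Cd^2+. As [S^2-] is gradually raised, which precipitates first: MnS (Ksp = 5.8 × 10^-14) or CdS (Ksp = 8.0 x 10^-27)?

Each salt begins to precipitate when Q = Ksp, i.e. when [S^2-] reaches its threshold.
For MnS: 5.8 × 10^-14 = 0.0046 × [S^2-]  ⇒  [S^2-] = 1.3 x 10^-11 M.
For CdS: 8.0 x 10^-27 = 0.059 × [S^2-]  ⇒  [S^2-] = 1.4 x 10^-25 M.
The salt with the lower threshold [S^2-] precipitates first: CdS.

CdS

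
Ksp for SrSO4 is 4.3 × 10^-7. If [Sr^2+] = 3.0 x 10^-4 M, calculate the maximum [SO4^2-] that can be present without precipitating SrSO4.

[SO4^2-] = 1.4 × 10^-3 M

SrSO4(s) ⇌ Sr^2+(aq) + SO4^2-(aq)
Ksp = [Sr^2+][SO4^2-]
Precipitation begins when Q = Ksp. With [Sr^2+] = 3.0 x 10^-4 M:
4.3 × 10^-7 = (3.0 x 10^-4) × [SO4^2-]
[SO4^2-] = (4.3 × 10^-7 / 3.0 × 10^-4) = 1.4 × 10^-3 M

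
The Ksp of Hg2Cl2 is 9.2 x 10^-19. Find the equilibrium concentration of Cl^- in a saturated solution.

[Cl^-] = 1.2 × 10^-6 M

Hg2Cl2(s) ⇌ Hg2^2+ + 2 Cl^-
Ksp = [Hg2^2+][Cl^-]^2
Let s = molar solubility. Then [Hg2^2+] = s and [Cl^-] = 2s.
Ksp = s(2s)^2 = 4s^3
s = (9.2 x 10^-19 / 4)^(1/3) = 6.13 × 10^-7 M
[Cl^-] = 2s = 1.2 × 10^-6 M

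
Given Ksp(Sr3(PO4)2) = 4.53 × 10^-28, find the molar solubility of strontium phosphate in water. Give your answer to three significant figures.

s = 1.33 × 10^-6 M

Sr3(PO4)2(s) ⇌ 3 Sr^2+ + 2 PO4^3-
Ksp = [Sr^2+]^3[PO4^3-]^2
If s mol/L of Sr3(PO4)2 dissolves, [Sr^2+] = 3s and [PO4^3-] = 2s.
Ksp = (3s)^3(2s)^2 = 108s^5
s = (4.53 × 10^-28 / 108)^(1/5) = 1.33 × 10^-6 M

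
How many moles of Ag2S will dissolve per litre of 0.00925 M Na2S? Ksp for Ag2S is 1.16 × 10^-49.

Ag2S(s) <=> 2 Ag^+ + S^2-
Ksp = [Ag^+]^2[S^2-]
If s mol/L dissolves here, [Ag^+] = 2s, [S^2-] = 0.00925 + s ≈ 0.00925 (common-ion effect: S^2- is already 0.00925 M).
Ksp ≈ (2s)^2 × 0.00925
s = 1.77 x 10^-24 M
Check: s = 1.8 × 10^-24 ≪ 0.00925, so the approximation is valid.

1.77e-24 M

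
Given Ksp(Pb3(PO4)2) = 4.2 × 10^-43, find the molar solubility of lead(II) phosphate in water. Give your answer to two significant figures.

Pb3(PO4)2(s) <=> 3 Pb^2+(aq) + 2 PO4^3-(aq)
Ksp = [Pb^2+]^3[PO4^3-]^2
With molar solubility s: [Pb^2+] = 3s, [PO4^3-] = 2s.
So Ksp = (3s)^3 × (2s)^2 = 108s^5
s^5 = 4.2 × 10^-43 / 108, so s = 1.3 × 10^-9 M

1.3e-9 M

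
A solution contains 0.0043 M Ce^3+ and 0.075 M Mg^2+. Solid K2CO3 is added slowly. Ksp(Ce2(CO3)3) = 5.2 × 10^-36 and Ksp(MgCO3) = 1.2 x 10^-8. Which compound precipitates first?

Ce2(CO3)3

Precipitation of each salt starts when its ion product equals its Ksp.
For Ce2(CO3)3: 5.2 × 10^-36 = (0.0043)^2 × [CO3^2-]^3  ⇒  [CO3^2-] = 6.6 x 10^-11 M.
For MgCO3: 1.2 x 10^-8 = 0.075 × [CO3^2-]  ⇒  [CO3^2-] = 1.6 x 10^-7 M.
The salt with the lower threshold [CO3^2-] precipitates first: Ce2(CO3)3.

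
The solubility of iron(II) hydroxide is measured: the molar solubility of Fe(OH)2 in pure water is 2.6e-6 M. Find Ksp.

Ksp = 7.0e-17

Fe(OH)2(s) <=> Fe^2+(aq) + 2 OH^-(aq)
If s mol/L of Fe(OH)2 dissolves, [Fe^2+] = s and [OH^-] = 2s.
Ksp = [Fe^2+][OH^-]^2
Ksp = s(2s)^2 = 4s^3
With s = 2.6 × 10^-6: Ksp = 7.0 × 10^-17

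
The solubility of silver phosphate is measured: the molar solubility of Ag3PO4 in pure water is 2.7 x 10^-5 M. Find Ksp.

Ag3PO4(s) ⇌ 3 Ag^+ + PO4^3-
With molar solubility s: [Ag^+] = 3s, [PO4^3-] = s.
Ksp = [Ag^+]^3[PO4^3-]
So Ksp = (3s)^3 × s = 27s^4
Ksp = 27 × (2.7 × 10^-5)^4 = 1.4 x 10^-17

Ksp = 1.4 × 10^-17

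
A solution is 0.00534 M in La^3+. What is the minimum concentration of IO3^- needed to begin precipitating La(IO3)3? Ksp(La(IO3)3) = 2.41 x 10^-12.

La(IO3)3(s) ⇌ La^3+(aq) + 3 IO3^-(aq)
Ksp = [La^3+][IO3^-]^3
Precipitation begins when Q = Ksp. With [La^3+] = 0.00534 M:
2.41 x 10^-12 = (0.00534) × [IO3^-]^3
[IO3^-] = (2.41 x 10^-12 / 5.34 × 10^-3)^(1/3) = 7.67 × 10^-4 M

[IO3^-] = 7.67 x 10^-4 M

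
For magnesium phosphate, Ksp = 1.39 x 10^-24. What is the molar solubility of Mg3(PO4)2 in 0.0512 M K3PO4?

Mg3(PO4)2(s) <=> 3 Mg^2+ + 2 PO4^3-
Ksp = [Mg^2+]^3[PO4^3-]^2
Let s be the molar solubility in this solution. [Mg^2+] = 3s, [PO4^3-] = 0.0512 + 2s ≈ 0.0512 (common-ion effect: PO4^3- is already 0.0512 M).
Ksp ≈ (3s)^3 × (0.0512)^2
s = 2.70 × 10^-8 M
Check: 2s = 5.4 × 10^-8 ≪ 0.0512, so the approximation is valid.

s = 2.70e-8 M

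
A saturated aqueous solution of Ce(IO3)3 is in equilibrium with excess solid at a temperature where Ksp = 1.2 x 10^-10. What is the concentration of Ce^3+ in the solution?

Ce(IO3)3(s) <=> Ce^3+(aq) + 3 IO3^-(aq)
Ksp = [Ce^3+][IO3^-]^3
Let s = molar solubility. Then [Ce^3+] = s and [IO3^-] = 3s.
Ksp = s(3s)^3 = 27s^4
s^4 = 1.2 x 10^-10 / 27, so s = 1.45 × 10^-3 M
[Ce^3+] = s = 1.5 × 10^-3 M

1.5e-3 M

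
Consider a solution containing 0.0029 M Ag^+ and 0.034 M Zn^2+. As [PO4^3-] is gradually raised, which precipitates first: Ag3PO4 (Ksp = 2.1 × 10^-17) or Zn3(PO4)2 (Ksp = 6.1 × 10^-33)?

Zn3(PO4)2

Each salt begins to precipitate when Q = Ksp, i.e. when [PO4^3-] reaches its threshold.
For Ag3PO4: 2.1 × 10^-17 = (0.0029)^3 × [PO4^3-]  ⇒  [PO4^3-] = 8.6 × 10^-10 M.
For Zn3(PO4)2: 6.1 × 10^-33 = (0.034)^3 × [PO4^3-]^2  ⇒  [PO4^3-] = 1.2 x 10^-14 M.
The salt with the lower threshold [PO4^3-] precipitates first: Zn3(PO4)2.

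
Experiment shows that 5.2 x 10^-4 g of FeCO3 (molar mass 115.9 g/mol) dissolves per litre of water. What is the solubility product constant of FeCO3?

Molar solubility s = (5.2 × 10^-4 g/L) / (115.9 g/mol) = 4.49 × 10^-6 M.
FeCO3(s) ⇌ Fe^2+(aq) + CO3^2-(aq)
With molar solubility s: [Fe^2+] = s, [CO3^2-] = s.
Ksp = [Fe^2+][CO3^2-]
Ksp = s × s = s^2
Ksp = (4.49 × 10^-6)^2 = 2.0 × 10^-11

Ksp = 2.0 × 10^-11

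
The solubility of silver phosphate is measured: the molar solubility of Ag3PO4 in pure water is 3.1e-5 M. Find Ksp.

Ksp ≈ 2.5e-17

Ag3PO4(s) ⇌ 3 Ag^+(aq) + PO4^3-(aq)
With molar solubility s: [Ag^+] = 3s, [PO4^3-] = s.
Ksp = [Ag^+]^3[PO4^3-]
Ksp = (3s)^3s = 27s^4
Ksp = 27 × (3.1 × 10^-5)^4 = 2.5 × 10^-17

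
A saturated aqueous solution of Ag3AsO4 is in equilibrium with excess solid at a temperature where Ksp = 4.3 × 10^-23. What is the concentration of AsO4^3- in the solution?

Ag3AsO4(s) <=> 3 Ag^+(aq) + AsO4^3-(aq)
Ksp = [Ag^+]^3[AsO4^3-]
Let s = molar solubility. Then [Ag^+] = 3s and [AsO4^3-] = s.
Ksp = (3s)^3s = 27s^4
s^4 = 4.3 × 10^-23 / 27, so s = 1.12 x 10^-6 M
[AsO4^3-] = s = 1.1 × 10^-6 M

[AsO4^3-] ≈ 1.1 × 10^-6 M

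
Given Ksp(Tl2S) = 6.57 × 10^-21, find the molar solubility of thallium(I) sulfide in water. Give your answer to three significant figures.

1.18 × 10^-7 M

Tl2S(s) ⇌ 2 Tl^+ + S^2-
Ksp = [Tl^+]^2[S^2-]
With molar solubility s: [Tl^+] = 2s, [S^2-] = s.
Substituting: Ksp = (2s)^2s = 4s^3
s = (6.57 × 10^-21 / 4)^(1/3) = 1.18 x 10^-7 M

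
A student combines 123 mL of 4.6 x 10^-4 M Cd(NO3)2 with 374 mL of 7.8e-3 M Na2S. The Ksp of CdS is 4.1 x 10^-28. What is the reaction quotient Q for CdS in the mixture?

Total volume = 123 + 374 = 497 mL.
[Cd^2+] = 4.6 × 10^-4 × (123/497) = 1.14 x 10^-4 M
[S^2-] = 7.8 × 10^-3 × (374/497) = 5.87 x 10^-3 M
CdS(s) ⇌ Cd^2+ + S^2-, so Q = [Cd^2+][S^2-]
Q = (1.14 x 10^-4)(5.87 × 10^-3) = 6.7 × 10^-7
Q > Ksp, so CdS will precipitate.

Q = 6.7e-7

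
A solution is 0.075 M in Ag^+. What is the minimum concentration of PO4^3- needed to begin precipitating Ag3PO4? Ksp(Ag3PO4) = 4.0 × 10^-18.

Ag3PO4(s) ⇌ 3 Ag^+(aq) + PO4^3-(aq)
Ksp = [Ag^+]^3[PO4^3-]
Precipitation begins when Q = Ksp. With [Ag^+] = 0.075 M:
4.0 × 10^-18 = (0.075)^3 × [PO4^3-]
[PO4^3-] = (4.0 × 10^-18 / 4.22 x 10^-4) = 9.5 × 10^-15 M

9.5e-15 M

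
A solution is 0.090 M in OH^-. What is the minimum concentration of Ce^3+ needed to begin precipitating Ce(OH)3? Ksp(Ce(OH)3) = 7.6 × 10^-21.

[Ce^3+] = 1.0 × 10^-17 M

Ce(OH)3(s) ⇌ Ce^3+ + 3 OH^-
Ksp = [Ce^3+][OH^-]^3
Precipitation begins when Q = Ksp. With [OH^-] = 0.090 M:
7.6 × 10^-21 = (0.090)^3 × [Ce^3+]
[Ce^3+] = (7.6 × 10^-21 / 7.29 x 10^-4) = 1.0 × 10^-17 M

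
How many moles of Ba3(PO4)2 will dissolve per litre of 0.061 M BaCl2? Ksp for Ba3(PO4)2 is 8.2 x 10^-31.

Ba3(PO4)2(s) ⇌ 3 Ba^2+ + 2 PO4^3-
Ksp = [Ba^2+]^3[PO4^3-]^2
If s mol/L dissolves here, [Ba^2+] = 0.061 + 3s ≈ 0.061, [PO4^3-] = 2s (since Ba^2+ from BaCl2 dominates).
Ksp ≈ (0.061)^3 × (2s)^2
s = 3.0 × 10^-14 M
Check: 3s = 9.0 × 10^-14 ≪ 0.061, so the approximation is valid.

s ≈ 3.0e-14 M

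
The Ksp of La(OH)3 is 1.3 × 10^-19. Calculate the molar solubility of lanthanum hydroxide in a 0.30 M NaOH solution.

La(OH)3(s) ⇌ La^3+(aq) + 3 OH^-(aq)
Ksp = [La^3+][OH^-]^3
Let s = moles of La(OH)3 that dissolve per litre. [La^3+] = s, [OH^-] = 0.30 + 3s ≈ 0.30 (common-ion effect: OH^- is already 0.30 M).
Ksp ≈ s × (0.30)^3
s = 4.8 × 10^-18 M
Check: 3s = 1.4 x 10^-17 ≪ 0.30, so the approximation is valid.

s ≈ 4.8 × 10^-18 M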